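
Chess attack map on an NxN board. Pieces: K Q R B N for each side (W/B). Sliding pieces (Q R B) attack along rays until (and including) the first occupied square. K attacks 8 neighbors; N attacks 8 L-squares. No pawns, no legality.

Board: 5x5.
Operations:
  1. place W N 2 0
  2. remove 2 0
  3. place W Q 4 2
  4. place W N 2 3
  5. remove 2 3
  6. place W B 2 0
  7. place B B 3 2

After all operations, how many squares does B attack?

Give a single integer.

Op 1: place WN@(2,0)
Op 2: remove (2,0)
Op 3: place WQ@(4,2)
Op 4: place WN@(2,3)
Op 5: remove (2,3)
Op 6: place WB@(2,0)
Op 7: place BB@(3,2)
Per-piece attacks for B:
  BB@(3,2): attacks (4,3) (4,1) (2,3) (1,4) (2,1) (1,0)
Union (6 distinct): (1,0) (1,4) (2,1) (2,3) (4,1) (4,3)

Answer: 6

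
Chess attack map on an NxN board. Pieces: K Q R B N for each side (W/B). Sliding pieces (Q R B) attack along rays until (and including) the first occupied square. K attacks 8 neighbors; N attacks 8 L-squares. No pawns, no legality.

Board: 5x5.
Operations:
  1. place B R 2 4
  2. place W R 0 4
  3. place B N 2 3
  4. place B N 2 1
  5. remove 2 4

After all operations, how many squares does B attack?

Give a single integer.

Answer: 10

Derivation:
Op 1: place BR@(2,4)
Op 2: place WR@(0,4)
Op 3: place BN@(2,3)
Op 4: place BN@(2,1)
Op 5: remove (2,4)
Per-piece attacks for B:
  BN@(2,1): attacks (3,3) (4,2) (1,3) (0,2) (4,0) (0,0)
  BN@(2,3): attacks (4,4) (0,4) (3,1) (4,2) (1,1) (0,2)
Union (10 distinct): (0,0) (0,2) (0,4) (1,1) (1,3) (3,1) (3,3) (4,0) (4,2) (4,4)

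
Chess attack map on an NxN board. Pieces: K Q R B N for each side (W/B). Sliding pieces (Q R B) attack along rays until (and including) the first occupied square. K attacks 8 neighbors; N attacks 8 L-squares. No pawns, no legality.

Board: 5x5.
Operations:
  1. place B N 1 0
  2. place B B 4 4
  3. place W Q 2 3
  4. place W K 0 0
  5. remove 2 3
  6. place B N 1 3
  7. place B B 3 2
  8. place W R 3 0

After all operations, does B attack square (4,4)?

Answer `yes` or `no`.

Answer: no

Derivation:
Op 1: place BN@(1,0)
Op 2: place BB@(4,4)
Op 3: place WQ@(2,3)
Op 4: place WK@(0,0)
Op 5: remove (2,3)
Op 6: place BN@(1,3)
Op 7: place BB@(3,2)
Op 8: place WR@(3,0)
Per-piece attacks for B:
  BN@(1,0): attacks (2,2) (3,1) (0,2)
  BN@(1,3): attacks (3,4) (2,1) (3,2) (0,1)
  BB@(3,2): attacks (4,3) (4,1) (2,3) (1,4) (2,1) (1,0) [ray(-1,-1) blocked at (1,0)]
  BB@(4,4): attacks (3,3) (2,2) (1,1) (0,0) [ray(-1,-1) blocked at (0,0)]
B attacks (4,4): no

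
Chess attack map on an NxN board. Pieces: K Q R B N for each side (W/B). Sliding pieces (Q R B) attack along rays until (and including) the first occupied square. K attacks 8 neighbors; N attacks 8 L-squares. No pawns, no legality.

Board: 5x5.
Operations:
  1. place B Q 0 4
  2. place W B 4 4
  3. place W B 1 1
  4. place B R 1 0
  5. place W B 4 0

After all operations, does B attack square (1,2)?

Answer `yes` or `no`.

Op 1: place BQ@(0,4)
Op 2: place WB@(4,4)
Op 3: place WB@(1,1)
Op 4: place BR@(1,0)
Op 5: place WB@(4,0)
Per-piece attacks for B:
  BQ@(0,4): attacks (0,3) (0,2) (0,1) (0,0) (1,4) (2,4) (3,4) (4,4) (1,3) (2,2) (3,1) (4,0) [ray(1,0) blocked at (4,4); ray(1,-1) blocked at (4,0)]
  BR@(1,0): attacks (1,1) (2,0) (3,0) (4,0) (0,0) [ray(0,1) blocked at (1,1); ray(1,0) blocked at (4,0)]
B attacks (1,2): no

Answer: no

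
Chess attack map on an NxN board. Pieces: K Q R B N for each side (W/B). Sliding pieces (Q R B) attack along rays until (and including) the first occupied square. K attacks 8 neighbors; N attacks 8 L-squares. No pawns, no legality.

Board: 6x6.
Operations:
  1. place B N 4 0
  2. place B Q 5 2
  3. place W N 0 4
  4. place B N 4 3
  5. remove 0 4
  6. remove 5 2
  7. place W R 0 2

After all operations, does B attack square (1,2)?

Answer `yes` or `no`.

Answer: no

Derivation:
Op 1: place BN@(4,0)
Op 2: place BQ@(5,2)
Op 3: place WN@(0,4)
Op 4: place BN@(4,3)
Op 5: remove (0,4)
Op 6: remove (5,2)
Op 7: place WR@(0,2)
Per-piece attacks for B:
  BN@(4,0): attacks (5,2) (3,2) (2,1)
  BN@(4,3): attacks (5,5) (3,5) (2,4) (5,1) (3,1) (2,2)
B attacks (1,2): no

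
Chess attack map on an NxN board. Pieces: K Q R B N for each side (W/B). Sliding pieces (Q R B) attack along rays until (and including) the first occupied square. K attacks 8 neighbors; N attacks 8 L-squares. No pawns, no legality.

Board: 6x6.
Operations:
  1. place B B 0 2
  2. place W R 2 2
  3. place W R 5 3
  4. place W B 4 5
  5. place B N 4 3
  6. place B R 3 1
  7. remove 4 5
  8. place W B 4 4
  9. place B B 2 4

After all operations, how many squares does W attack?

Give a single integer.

Op 1: place BB@(0,2)
Op 2: place WR@(2,2)
Op 3: place WR@(5,3)
Op 4: place WB@(4,5)
Op 5: place BN@(4,3)
Op 6: place BR@(3,1)
Op 7: remove (4,5)
Op 8: place WB@(4,4)
Op 9: place BB@(2,4)
Per-piece attacks for W:
  WR@(2,2): attacks (2,3) (2,4) (2,1) (2,0) (3,2) (4,2) (5,2) (1,2) (0,2) [ray(0,1) blocked at (2,4); ray(-1,0) blocked at (0,2)]
  WB@(4,4): attacks (5,5) (5,3) (3,5) (3,3) (2,2) [ray(1,-1) blocked at (5,3); ray(-1,-1) blocked at (2,2)]
  WR@(5,3): attacks (5,4) (5,5) (5,2) (5,1) (5,0) (4,3) [ray(-1,0) blocked at (4,3)]
Union (18 distinct): (0,2) (1,2) (2,0) (2,1) (2,2) (2,3) (2,4) (3,2) (3,3) (3,5) (4,2) (4,3) (5,0) (5,1) (5,2) (5,3) (5,4) (5,5)

Answer: 18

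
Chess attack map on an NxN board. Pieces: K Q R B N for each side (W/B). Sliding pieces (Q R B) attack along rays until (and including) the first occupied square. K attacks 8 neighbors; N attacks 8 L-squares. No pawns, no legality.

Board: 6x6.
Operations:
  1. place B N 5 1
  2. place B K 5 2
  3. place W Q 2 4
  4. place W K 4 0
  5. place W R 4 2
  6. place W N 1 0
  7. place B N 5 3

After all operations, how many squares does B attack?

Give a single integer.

Answer: 9

Derivation:
Op 1: place BN@(5,1)
Op 2: place BK@(5,2)
Op 3: place WQ@(2,4)
Op 4: place WK@(4,0)
Op 5: place WR@(4,2)
Op 6: place WN@(1,0)
Op 7: place BN@(5,3)
Per-piece attacks for B:
  BN@(5,1): attacks (4,3) (3,2) (3,0)
  BK@(5,2): attacks (5,3) (5,1) (4,2) (4,3) (4,1)
  BN@(5,3): attacks (4,5) (3,4) (4,1) (3,2)
Union (9 distinct): (3,0) (3,2) (3,4) (4,1) (4,2) (4,3) (4,5) (5,1) (5,3)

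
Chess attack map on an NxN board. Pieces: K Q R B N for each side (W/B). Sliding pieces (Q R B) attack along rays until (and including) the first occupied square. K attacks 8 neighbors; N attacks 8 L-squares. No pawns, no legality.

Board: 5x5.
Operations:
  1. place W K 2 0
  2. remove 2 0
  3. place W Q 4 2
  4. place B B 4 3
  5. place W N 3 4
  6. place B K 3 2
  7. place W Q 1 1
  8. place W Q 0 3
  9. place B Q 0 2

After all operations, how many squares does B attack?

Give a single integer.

Answer: 17

Derivation:
Op 1: place WK@(2,0)
Op 2: remove (2,0)
Op 3: place WQ@(4,2)
Op 4: place BB@(4,3)
Op 5: place WN@(3,4)
Op 6: place BK@(3,2)
Op 7: place WQ@(1,1)
Op 8: place WQ@(0,3)
Op 9: place BQ@(0,2)
Per-piece attacks for B:
  BQ@(0,2): attacks (0,3) (0,1) (0,0) (1,2) (2,2) (3,2) (1,3) (2,4) (1,1) [ray(0,1) blocked at (0,3); ray(1,0) blocked at (3,2); ray(1,-1) blocked at (1,1)]
  BK@(3,2): attacks (3,3) (3,1) (4,2) (2,2) (4,3) (4,1) (2,3) (2,1)
  BB@(4,3): attacks (3,4) (3,2) [ray(-1,1) blocked at (3,4); ray(-1,-1) blocked at (3,2)]
Union (17 distinct): (0,0) (0,1) (0,3) (1,1) (1,2) (1,3) (2,1) (2,2) (2,3) (2,4) (3,1) (3,2) (3,3) (3,4) (4,1) (4,2) (4,3)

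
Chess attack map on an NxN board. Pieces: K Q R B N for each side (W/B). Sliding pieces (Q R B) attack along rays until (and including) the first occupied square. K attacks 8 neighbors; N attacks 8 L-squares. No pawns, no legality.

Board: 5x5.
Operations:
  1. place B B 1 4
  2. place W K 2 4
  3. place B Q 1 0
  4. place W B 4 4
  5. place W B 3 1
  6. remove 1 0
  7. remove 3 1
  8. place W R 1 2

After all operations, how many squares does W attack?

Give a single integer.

Answer: 12

Derivation:
Op 1: place BB@(1,4)
Op 2: place WK@(2,4)
Op 3: place BQ@(1,0)
Op 4: place WB@(4,4)
Op 5: place WB@(3,1)
Op 6: remove (1,0)
Op 7: remove (3,1)
Op 8: place WR@(1,2)
Per-piece attacks for W:
  WR@(1,2): attacks (1,3) (1,4) (1,1) (1,0) (2,2) (3,2) (4,2) (0,2) [ray(0,1) blocked at (1,4)]
  WK@(2,4): attacks (2,3) (3,4) (1,4) (3,3) (1,3)
  WB@(4,4): attacks (3,3) (2,2) (1,1) (0,0)
Union (12 distinct): (0,0) (0,2) (1,0) (1,1) (1,3) (1,4) (2,2) (2,3) (3,2) (3,3) (3,4) (4,2)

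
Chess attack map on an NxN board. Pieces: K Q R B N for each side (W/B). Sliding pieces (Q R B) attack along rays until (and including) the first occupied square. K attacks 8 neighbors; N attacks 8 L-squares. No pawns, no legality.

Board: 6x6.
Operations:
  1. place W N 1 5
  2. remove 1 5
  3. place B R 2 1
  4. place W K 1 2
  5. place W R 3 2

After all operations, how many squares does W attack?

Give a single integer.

Op 1: place WN@(1,5)
Op 2: remove (1,5)
Op 3: place BR@(2,1)
Op 4: place WK@(1,2)
Op 5: place WR@(3,2)
Per-piece attacks for W:
  WK@(1,2): attacks (1,3) (1,1) (2,2) (0,2) (2,3) (2,1) (0,3) (0,1)
  WR@(3,2): attacks (3,3) (3,4) (3,5) (3,1) (3,0) (4,2) (5,2) (2,2) (1,2) [ray(-1,0) blocked at (1,2)]
Union (16 distinct): (0,1) (0,2) (0,3) (1,1) (1,2) (1,3) (2,1) (2,2) (2,3) (3,0) (3,1) (3,3) (3,4) (3,5) (4,2) (5,2)

Answer: 16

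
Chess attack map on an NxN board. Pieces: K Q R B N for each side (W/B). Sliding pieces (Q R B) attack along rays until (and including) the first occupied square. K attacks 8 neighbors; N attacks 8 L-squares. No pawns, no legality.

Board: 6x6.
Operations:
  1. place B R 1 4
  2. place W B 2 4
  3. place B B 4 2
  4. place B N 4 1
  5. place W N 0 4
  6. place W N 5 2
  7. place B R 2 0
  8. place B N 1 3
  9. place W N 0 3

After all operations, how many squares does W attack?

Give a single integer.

Op 1: place BR@(1,4)
Op 2: place WB@(2,4)
Op 3: place BB@(4,2)
Op 4: place BN@(4,1)
Op 5: place WN@(0,4)
Op 6: place WN@(5,2)
Op 7: place BR@(2,0)
Op 8: place BN@(1,3)
Op 9: place WN@(0,3)
Per-piece attacks for W:
  WN@(0,3): attacks (1,5) (2,4) (1,1) (2,2)
  WN@(0,4): attacks (2,5) (1,2) (2,3)
  WB@(2,4): attacks (3,5) (3,3) (4,2) (1,5) (1,3) [ray(1,-1) blocked at (4,2); ray(-1,-1) blocked at (1,3)]
  WN@(5,2): attacks (4,4) (3,3) (4,0) (3,1)
Union (14 distinct): (1,1) (1,2) (1,3) (1,5) (2,2) (2,3) (2,4) (2,5) (3,1) (3,3) (3,5) (4,0) (4,2) (4,4)

Answer: 14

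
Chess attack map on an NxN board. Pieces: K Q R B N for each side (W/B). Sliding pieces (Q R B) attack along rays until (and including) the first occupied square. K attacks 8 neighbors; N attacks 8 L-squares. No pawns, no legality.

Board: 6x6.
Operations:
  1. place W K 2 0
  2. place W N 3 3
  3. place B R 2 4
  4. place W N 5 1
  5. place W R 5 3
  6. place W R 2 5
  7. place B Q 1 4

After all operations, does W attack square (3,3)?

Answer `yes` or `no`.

Op 1: place WK@(2,0)
Op 2: place WN@(3,3)
Op 3: place BR@(2,4)
Op 4: place WN@(5,1)
Op 5: place WR@(5,3)
Op 6: place WR@(2,5)
Op 7: place BQ@(1,4)
Per-piece attacks for W:
  WK@(2,0): attacks (2,1) (3,0) (1,0) (3,1) (1,1)
  WR@(2,5): attacks (2,4) (3,5) (4,5) (5,5) (1,5) (0,5) [ray(0,-1) blocked at (2,4)]
  WN@(3,3): attacks (4,5) (5,4) (2,5) (1,4) (4,1) (5,2) (2,1) (1,2)
  WN@(5,1): attacks (4,3) (3,2) (3,0)
  WR@(5,3): attacks (5,4) (5,5) (5,2) (5,1) (4,3) (3,3) [ray(0,-1) blocked at (5,1); ray(-1,0) blocked at (3,3)]
W attacks (3,3): yes

Answer: yes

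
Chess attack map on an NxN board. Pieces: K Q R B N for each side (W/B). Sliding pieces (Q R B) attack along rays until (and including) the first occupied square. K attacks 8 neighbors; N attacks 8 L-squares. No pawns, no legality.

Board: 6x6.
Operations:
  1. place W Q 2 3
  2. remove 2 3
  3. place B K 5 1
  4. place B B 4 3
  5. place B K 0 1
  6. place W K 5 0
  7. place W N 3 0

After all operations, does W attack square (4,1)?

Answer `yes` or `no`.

Answer: yes

Derivation:
Op 1: place WQ@(2,3)
Op 2: remove (2,3)
Op 3: place BK@(5,1)
Op 4: place BB@(4,3)
Op 5: place BK@(0,1)
Op 6: place WK@(5,0)
Op 7: place WN@(3,0)
Per-piece attacks for W:
  WN@(3,0): attacks (4,2) (5,1) (2,2) (1,1)
  WK@(5,0): attacks (5,1) (4,0) (4,1)
W attacks (4,1): yes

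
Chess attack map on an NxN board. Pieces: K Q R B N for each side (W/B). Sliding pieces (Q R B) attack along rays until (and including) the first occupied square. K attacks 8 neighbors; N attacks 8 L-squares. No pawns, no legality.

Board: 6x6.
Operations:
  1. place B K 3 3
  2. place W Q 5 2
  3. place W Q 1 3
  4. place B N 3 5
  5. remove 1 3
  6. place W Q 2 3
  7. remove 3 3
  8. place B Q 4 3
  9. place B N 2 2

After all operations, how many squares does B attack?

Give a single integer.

Op 1: place BK@(3,3)
Op 2: place WQ@(5,2)
Op 3: place WQ@(1,3)
Op 4: place BN@(3,5)
Op 5: remove (1,3)
Op 6: place WQ@(2,3)
Op 7: remove (3,3)
Op 8: place BQ@(4,3)
Op 9: place BN@(2,2)
Per-piece attacks for B:
  BN@(2,2): attacks (3,4) (4,3) (1,4) (0,3) (3,0) (4,1) (1,0) (0,1)
  BN@(3,5): attacks (4,3) (5,4) (2,3) (1,4)
  BQ@(4,3): attacks (4,4) (4,5) (4,2) (4,1) (4,0) (5,3) (3,3) (2,3) (5,4) (5,2) (3,4) (2,5) (3,2) (2,1) (1,0) [ray(-1,0) blocked at (2,3); ray(1,-1) blocked at (5,2)]
Union (20 distinct): (0,1) (0,3) (1,0) (1,4) (2,1) (2,3) (2,5) (3,0) (3,2) (3,3) (3,4) (4,0) (4,1) (4,2) (4,3) (4,4) (4,5) (5,2) (5,3) (5,4)

Answer: 20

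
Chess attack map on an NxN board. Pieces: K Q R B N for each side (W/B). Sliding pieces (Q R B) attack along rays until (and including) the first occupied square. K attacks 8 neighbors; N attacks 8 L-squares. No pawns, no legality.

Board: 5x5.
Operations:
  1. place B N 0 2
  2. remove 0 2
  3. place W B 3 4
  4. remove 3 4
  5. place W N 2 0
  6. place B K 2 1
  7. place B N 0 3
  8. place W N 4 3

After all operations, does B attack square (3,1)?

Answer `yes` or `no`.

Answer: yes

Derivation:
Op 1: place BN@(0,2)
Op 2: remove (0,2)
Op 3: place WB@(3,4)
Op 4: remove (3,4)
Op 5: place WN@(2,0)
Op 6: place BK@(2,1)
Op 7: place BN@(0,3)
Op 8: place WN@(4,3)
Per-piece attacks for B:
  BN@(0,3): attacks (2,4) (1,1) (2,2)
  BK@(2,1): attacks (2,2) (2,0) (3,1) (1,1) (3,2) (3,0) (1,2) (1,0)
B attacks (3,1): yes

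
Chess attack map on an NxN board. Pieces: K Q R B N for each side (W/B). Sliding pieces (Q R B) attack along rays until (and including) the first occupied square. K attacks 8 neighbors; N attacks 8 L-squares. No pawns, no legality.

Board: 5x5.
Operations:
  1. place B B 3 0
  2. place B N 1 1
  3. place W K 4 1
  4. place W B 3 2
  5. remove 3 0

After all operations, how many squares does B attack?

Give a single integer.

Answer: 4

Derivation:
Op 1: place BB@(3,0)
Op 2: place BN@(1,1)
Op 3: place WK@(4,1)
Op 4: place WB@(3,2)
Op 5: remove (3,0)
Per-piece attacks for B:
  BN@(1,1): attacks (2,3) (3,2) (0,3) (3,0)
Union (4 distinct): (0,3) (2,3) (3,0) (3,2)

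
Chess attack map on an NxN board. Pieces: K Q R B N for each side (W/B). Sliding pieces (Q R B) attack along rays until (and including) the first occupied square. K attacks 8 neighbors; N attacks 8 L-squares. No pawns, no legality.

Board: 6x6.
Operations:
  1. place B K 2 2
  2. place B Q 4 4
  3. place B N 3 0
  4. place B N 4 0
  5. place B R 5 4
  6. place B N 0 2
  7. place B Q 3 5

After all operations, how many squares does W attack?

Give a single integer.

Op 1: place BK@(2,2)
Op 2: place BQ@(4,4)
Op 3: place BN@(3,0)
Op 4: place BN@(4,0)
Op 5: place BR@(5,4)
Op 6: place BN@(0,2)
Op 7: place BQ@(3,5)
Per-piece attacks for W:
Union (0 distinct): (none)

Answer: 0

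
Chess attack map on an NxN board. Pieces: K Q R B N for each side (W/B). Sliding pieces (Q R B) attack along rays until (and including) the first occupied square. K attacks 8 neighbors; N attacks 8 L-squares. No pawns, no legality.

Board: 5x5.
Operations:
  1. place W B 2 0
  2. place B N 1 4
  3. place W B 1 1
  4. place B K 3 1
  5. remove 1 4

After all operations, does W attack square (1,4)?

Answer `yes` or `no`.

Op 1: place WB@(2,0)
Op 2: place BN@(1,4)
Op 3: place WB@(1,1)
Op 4: place BK@(3,1)
Op 5: remove (1,4)
Per-piece attacks for W:
  WB@(1,1): attacks (2,2) (3,3) (4,4) (2,0) (0,2) (0,0) [ray(1,-1) blocked at (2,0)]
  WB@(2,0): attacks (3,1) (1,1) [ray(1,1) blocked at (3,1); ray(-1,1) blocked at (1,1)]
W attacks (1,4): no

Answer: no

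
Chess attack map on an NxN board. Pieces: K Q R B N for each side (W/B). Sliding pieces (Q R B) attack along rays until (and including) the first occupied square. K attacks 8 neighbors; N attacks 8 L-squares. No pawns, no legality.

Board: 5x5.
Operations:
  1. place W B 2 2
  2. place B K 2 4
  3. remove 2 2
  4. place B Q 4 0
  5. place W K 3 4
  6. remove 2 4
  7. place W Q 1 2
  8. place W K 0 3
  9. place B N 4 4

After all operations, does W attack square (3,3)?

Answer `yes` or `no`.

Answer: yes

Derivation:
Op 1: place WB@(2,2)
Op 2: place BK@(2,4)
Op 3: remove (2,2)
Op 4: place BQ@(4,0)
Op 5: place WK@(3,4)
Op 6: remove (2,4)
Op 7: place WQ@(1,2)
Op 8: place WK@(0,3)
Op 9: place BN@(4,4)
Per-piece attacks for W:
  WK@(0,3): attacks (0,4) (0,2) (1,3) (1,4) (1,2)
  WQ@(1,2): attacks (1,3) (1,4) (1,1) (1,0) (2,2) (3,2) (4,2) (0,2) (2,3) (3,4) (2,1) (3,0) (0,3) (0,1) [ray(1,1) blocked at (3,4); ray(-1,1) blocked at (0,3)]
  WK@(3,4): attacks (3,3) (4,4) (2,4) (4,3) (2,3)
W attacks (3,3): yes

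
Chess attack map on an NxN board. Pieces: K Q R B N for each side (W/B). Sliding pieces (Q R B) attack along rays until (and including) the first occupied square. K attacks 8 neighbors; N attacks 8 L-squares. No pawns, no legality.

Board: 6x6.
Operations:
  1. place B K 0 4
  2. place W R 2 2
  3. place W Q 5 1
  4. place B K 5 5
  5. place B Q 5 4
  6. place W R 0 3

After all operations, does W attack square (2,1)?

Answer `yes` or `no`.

Op 1: place BK@(0,4)
Op 2: place WR@(2,2)
Op 3: place WQ@(5,1)
Op 4: place BK@(5,5)
Op 5: place BQ@(5,4)
Op 6: place WR@(0,3)
Per-piece attacks for W:
  WR@(0,3): attacks (0,4) (0,2) (0,1) (0,0) (1,3) (2,3) (3,3) (4,3) (5,3) [ray(0,1) blocked at (0,4)]
  WR@(2,2): attacks (2,3) (2,4) (2,5) (2,1) (2,0) (3,2) (4,2) (5,2) (1,2) (0,2)
  WQ@(5,1): attacks (5,2) (5,3) (5,4) (5,0) (4,1) (3,1) (2,1) (1,1) (0,1) (4,2) (3,3) (2,4) (1,5) (4,0) [ray(0,1) blocked at (5,4)]
W attacks (2,1): yes

Answer: yes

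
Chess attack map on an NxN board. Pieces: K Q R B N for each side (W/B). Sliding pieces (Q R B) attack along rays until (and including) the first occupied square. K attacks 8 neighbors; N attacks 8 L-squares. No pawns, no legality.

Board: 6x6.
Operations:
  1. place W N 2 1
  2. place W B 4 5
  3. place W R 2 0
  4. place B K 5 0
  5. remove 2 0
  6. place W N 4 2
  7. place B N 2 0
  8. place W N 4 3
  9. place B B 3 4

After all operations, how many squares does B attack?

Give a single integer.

Answer: 10

Derivation:
Op 1: place WN@(2,1)
Op 2: place WB@(4,5)
Op 3: place WR@(2,0)
Op 4: place BK@(5,0)
Op 5: remove (2,0)
Op 6: place WN@(4,2)
Op 7: place BN@(2,0)
Op 8: place WN@(4,3)
Op 9: place BB@(3,4)
Per-piece attacks for B:
  BN@(2,0): attacks (3,2) (4,1) (1,2) (0,1)
  BB@(3,4): attacks (4,5) (4,3) (2,5) (2,3) (1,2) (0,1) [ray(1,1) blocked at (4,5); ray(1,-1) blocked at (4,3)]
  BK@(5,0): attacks (5,1) (4,0) (4,1)
Union (10 distinct): (0,1) (1,2) (2,3) (2,5) (3,2) (4,0) (4,1) (4,3) (4,5) (5,1)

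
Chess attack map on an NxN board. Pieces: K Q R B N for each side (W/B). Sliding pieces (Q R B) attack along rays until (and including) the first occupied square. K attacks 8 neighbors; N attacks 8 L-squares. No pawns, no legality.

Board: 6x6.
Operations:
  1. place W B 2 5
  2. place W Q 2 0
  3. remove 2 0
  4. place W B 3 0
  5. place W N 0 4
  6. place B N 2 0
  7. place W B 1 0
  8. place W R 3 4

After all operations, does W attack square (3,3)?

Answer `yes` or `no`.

Op 1: place WB@(2,5)
Op 2: place WQ@(2,0)
Op 3: remove (2,0)
Op 4: place WB@(3,0)
Op 5: place WN@(0,4)
Op 6: place BN@(2,0)
Op 7: place WB@(1,0)
Op 8: place WR@(3,4)
Per-piece attacks for W:
  WN@(0,4): attacks (2,5) (1,2) (2,3)
  WB@(1,0): attacks (2,1) (3,2) (4,3) (5,4) (0,1)
  WB@(2,5): attacks (3,4) (1,4) (0,3) [ray(1,-1) blocked at (3,4)]
  WB@(3,0): attacks (4,1) (5,2) (2,1) (1,2) (0,3)
  WR@(3,4): attacks (3,5) (3,3) (3,2) (3,1) (3,0) (4,4) (5,4) (2,4) (1,4) (0,4) [ray(0,-1) blocked at (3,0); ray(-1,0) blocked at (0,4)]
W attacks (3,3): yes

Answer: yes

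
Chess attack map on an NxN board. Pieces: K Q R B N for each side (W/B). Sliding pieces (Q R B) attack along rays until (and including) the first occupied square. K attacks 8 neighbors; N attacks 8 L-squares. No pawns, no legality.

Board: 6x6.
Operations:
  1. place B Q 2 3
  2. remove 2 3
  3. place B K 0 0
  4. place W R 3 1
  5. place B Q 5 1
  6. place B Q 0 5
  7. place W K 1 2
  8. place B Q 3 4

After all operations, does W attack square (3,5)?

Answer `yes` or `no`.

Answer: no

Derivation:
Op 1: place BQ@(2,3)
Op 2: remove (2,3)
Op 3: place BK@(0,0)
Op 4: place WR@(3,1)
Op 5: place BQ@(5,1)
Op 6: place BQ@(0,5)
Op 7: place WK@(1,2)
Op 8: place BQ@(3,4)
Per-piece attacks for W:
  WK@(1,2): attacks (1,3) (1,1) (2,2) (0,2) (2,3) (2,1) (0,3) (0,1)
  WR@(3,1): attacks (3,2) (3,3) (3,4) (3,0) (4,1) (5,1) (2,1) (1,1) (0,1) [ray(0,1) blocked at (3,4); ray(1,0) blocked at (5,1)]
W attacks (3,5): no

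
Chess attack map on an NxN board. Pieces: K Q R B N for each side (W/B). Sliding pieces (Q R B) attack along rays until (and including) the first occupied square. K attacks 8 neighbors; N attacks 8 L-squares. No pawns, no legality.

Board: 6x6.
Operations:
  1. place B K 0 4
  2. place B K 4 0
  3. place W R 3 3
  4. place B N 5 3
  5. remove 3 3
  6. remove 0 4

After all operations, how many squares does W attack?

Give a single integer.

Op 1: place BK@(0,4)
Op 2: place BK@(4,0)
Op 3: place WR@(3,3)
Op 4: place BN@(5,3)
Op 5: remove (3,3)
Op 6: remove (0,4)
Per-piece attacks for W:
Union (0 distinct): (none)

Answer: 0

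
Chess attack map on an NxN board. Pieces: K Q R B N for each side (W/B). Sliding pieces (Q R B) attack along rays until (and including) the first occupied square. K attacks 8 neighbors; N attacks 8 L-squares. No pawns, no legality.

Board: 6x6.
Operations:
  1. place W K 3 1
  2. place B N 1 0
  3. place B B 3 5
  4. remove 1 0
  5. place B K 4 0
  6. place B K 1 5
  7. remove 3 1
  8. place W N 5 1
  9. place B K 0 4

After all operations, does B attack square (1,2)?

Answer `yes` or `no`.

Op 1: place WK@(3,1)
Op 2: place BN@(1,0)
Op 3: place BB@(3,5)
Op 4: remove (1,0)
Op 5: place BK@(4,0)
Op 6: place BK@(1,5)
Op 7: remove (3,1)
Op 8: place WN@(5,1)
Op 9: place BK@(0,4)
Per-piece attacks for B:
  BK@(0,4): attacks (0,5) (0,3) (1,4) (1,5) (1,3)
  BK@(1,5): attacks (1,4) (2,5) (0,5) (2,4) (0,4)
  BB@(3,5): attacks (4,4) (5,3) (2,4) (1,3) (0,2)
  BK@(4,0): attacks (4,1) (5,0) (3,0) (5,1) (3,1)
B attacks (1,2): no

Answer: no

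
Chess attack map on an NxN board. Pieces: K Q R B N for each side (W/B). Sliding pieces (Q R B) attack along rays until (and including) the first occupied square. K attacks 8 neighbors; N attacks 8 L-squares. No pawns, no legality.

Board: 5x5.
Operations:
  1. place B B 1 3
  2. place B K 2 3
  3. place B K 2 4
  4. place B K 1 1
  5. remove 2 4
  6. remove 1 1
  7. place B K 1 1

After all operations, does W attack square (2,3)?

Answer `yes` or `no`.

Op 1: place BB@(1,3)
Op 2: place BK@(2,3)
Op 3: place BK@(2,4)
Op 4: place BK@(1,1)
Op 5: remove (2,4)
Op 6: remove (1,1)
Op 7: place BK@(1,1)
Per-piece attacks for W:
W attacks (2,3): no

Answer: no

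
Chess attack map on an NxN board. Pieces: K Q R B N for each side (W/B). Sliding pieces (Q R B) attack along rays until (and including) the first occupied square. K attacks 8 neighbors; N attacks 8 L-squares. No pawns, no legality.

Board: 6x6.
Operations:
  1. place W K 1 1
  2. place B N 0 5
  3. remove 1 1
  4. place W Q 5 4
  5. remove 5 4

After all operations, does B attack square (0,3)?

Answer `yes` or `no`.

Op 1: place WK@(1,1)
Op 2: place BN@(0,5)
Op 3: remove (1,1)
Op 4: place WQ@(5,4)
Op 5: remove (5,4)
Per-piece attacks for B:
  BN@(0,5): attacks (1,3) (2,4)
B attacks (0,3): no

Answer: no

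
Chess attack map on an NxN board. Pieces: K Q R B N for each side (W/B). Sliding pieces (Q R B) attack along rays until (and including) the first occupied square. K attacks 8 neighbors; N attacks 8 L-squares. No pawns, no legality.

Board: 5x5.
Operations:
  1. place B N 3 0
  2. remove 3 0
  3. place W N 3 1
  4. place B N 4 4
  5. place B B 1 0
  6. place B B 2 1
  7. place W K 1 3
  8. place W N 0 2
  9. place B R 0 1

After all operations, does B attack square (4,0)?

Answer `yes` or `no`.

Op 1: place BN@(3,0)
Op 2: remove (3,0)
Op 3: place WN@(3,1)
Op 4: place BN@(4,4)
Op 5: place BB@(1,0)
Op 6: place BB@(2,1)
Op 7: place WK@(1,3)
Op 8: place WN@(0,2)
Op 9: place BR@(0,1)
Per-piece attacks for B:
  BR@(0,1): attacks (0,2) (0,0) (1,1) (2,1) [ray(0,1) blocked at (0,2); ray(1,0) blocked at (2,1)]
  BB@(1,0): attacks (2,1) (0,1) [ray(1,1) blocked at (2,1); ray(-1,1) blocked at (0,1)]
  BB@(2,1): attacks (3,2) (4,3) (3,0) (1,2) (0,3) (1,0) [ray(-1,-1) blocked at (1,0)]
  BN@(4,4): attacks (3,2) (2,3)
B attacks (4,0): no

Answer: no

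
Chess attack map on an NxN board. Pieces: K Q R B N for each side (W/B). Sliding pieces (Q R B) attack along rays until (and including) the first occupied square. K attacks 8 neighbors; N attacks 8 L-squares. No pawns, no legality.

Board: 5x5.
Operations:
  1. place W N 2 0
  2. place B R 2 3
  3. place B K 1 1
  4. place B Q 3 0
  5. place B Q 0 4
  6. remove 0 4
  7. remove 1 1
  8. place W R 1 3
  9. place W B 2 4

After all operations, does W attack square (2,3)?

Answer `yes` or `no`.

Op 1: place WN@(2,0)
Op 2: place BR@(2,3)
Op 3: place BK@(1,1)
Op 4: place BQ@(3,0)
Op 5: place BQ@(0,4)
Op 6: remove (0,4)
Op 7: remove (1,1)
Op 8: place WR@(1,3)
Op 9: place WB@(2,4)
Per-piece attacks for W:
  WR@(1,3): attacks (1,4) (1,2) (1,1) (1,0) (2,3) (0,3) [ray(1,0) blocked at (2,3)]
  WN@(2,0): attacks (3,2) (4,1) (1,2) (0,1)
  WB@(2,4): attacks (3,3) (4,2) (1,3) [ray(-1,-1) blocked at (1,3)]
W attacks (2,3): yes

Answer: yes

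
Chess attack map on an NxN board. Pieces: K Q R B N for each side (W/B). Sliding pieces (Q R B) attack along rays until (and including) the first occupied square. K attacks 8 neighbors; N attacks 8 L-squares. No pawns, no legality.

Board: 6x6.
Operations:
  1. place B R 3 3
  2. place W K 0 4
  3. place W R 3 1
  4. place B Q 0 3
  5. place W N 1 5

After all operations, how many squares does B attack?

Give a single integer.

Op 1: place BR@(3,3)
Op 2: place WK@(0,4)
Op 3: place WR@(3,1)
Op 4: place BQ@(0,3)
Op 5: place WN@(1,5)
Per-piece attacks for B:
  BQ@(0,3): attacks (0,4) (0,2) (0,1) (0,0) (1,3) (2,3) (3,3) (1,4) (2,5) (1,2) (2,1) (3,0) [ray(0,1) blocked at (0,4); ray(1,0) blocked at (3,3)]
  BR@(3,3): attacks (3,4) (3,5) (3,2) (3,1) (4,3) (5,3) (2,3) (1,3) (0,3) [ray(0,-1) blocked at (3,1); ray(-1,0) blocked at (0,3)]
Union (19 distinct): (0,0) (0,1) (0,2) (0,3) (0,4) (1,2) (1,3) (1,4) (2,1) (2,3) (2,5) (3,0) (3,1) (3,2) (3,3) (3,4) (3,5) (4,3) (5,3)

Answer: 19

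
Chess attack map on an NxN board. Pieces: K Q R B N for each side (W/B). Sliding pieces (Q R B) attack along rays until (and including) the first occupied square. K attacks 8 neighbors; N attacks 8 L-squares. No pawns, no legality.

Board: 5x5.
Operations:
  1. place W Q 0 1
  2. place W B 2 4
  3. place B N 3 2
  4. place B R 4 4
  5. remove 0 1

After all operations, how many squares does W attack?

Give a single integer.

Op 1: place WQ@(0,1)
Op 2: place WB@(2,4)
Op 3: place BN@(3,2)
Op 4: place BR@(4,4)
Op 5: remove (0,1)
Per-piece attacks for W:
  WB@(2,4): attacks (3,3) (4,2) (1,3) (0,2)
Union (4 distinct): (0,2) (1,3) (3,3) (4,2)

Answer: 4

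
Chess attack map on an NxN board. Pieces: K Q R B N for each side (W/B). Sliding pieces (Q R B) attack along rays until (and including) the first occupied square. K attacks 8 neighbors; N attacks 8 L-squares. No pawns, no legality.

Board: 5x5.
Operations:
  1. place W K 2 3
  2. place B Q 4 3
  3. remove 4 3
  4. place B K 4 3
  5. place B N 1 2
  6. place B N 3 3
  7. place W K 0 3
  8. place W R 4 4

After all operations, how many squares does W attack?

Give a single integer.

Answer: 11

Derivation:
Op 1: place WK@(2,3)
Op 2: place BQ@(4,3)
Op 3: remove (4,3)
Op 4: place BK@(4,3)
Op 5: place BN@(1,2)
Op 6: place BN@(3,3)
Op 7: place WK@(0,3)
Op 8: place WR@(4,4)
Per-piece attacks for W:
  WK@(0,3): attacks (0,4) (0,2) (1,3) (1,4) (1,2)
  WK@(2,3): attacks (2,4) (2,2) (3,3) (1,3) (3,4) (3,2) (1,4) (1,2)
  WR@(4,4): attacks (4,3) (3,4) (2,4) (1,4) (0,4) [ray(0,-1) blocked at (4,3)]
Union (11 distinct): (0,2) (0,4) (1,2) (1,3) (1,4) (2,2) (2,4) (3,2) (3,3) (3,4) (4,3)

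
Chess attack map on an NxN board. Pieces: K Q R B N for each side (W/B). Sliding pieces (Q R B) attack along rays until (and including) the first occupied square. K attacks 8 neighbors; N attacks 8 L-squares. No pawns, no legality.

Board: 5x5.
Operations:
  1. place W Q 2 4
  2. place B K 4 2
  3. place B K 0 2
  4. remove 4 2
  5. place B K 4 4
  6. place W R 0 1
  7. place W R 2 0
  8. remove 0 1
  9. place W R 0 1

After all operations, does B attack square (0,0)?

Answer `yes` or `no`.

Answer: no

Derivation:
Op 1: place WQ@(2,4)
Op 2: place BK@(4,2)
Op 3: place BK@(0,2)
Op 4: remove (4,2)
Op 5: place BK@(4,4)
Op 6: place WR@(0,1)
Op 7: place WR@(2,0)
Op 8: remove (0,1)
Op 9: place WR@(0,1)
Per-piece attacks for B:
  BK@(0,2): attacks (0,3) (0,1) (1,2) (1,3) (1,1)
  BK@(4,4): attacks (4,3) (3,4) (3,3)
B attacks (0,0): no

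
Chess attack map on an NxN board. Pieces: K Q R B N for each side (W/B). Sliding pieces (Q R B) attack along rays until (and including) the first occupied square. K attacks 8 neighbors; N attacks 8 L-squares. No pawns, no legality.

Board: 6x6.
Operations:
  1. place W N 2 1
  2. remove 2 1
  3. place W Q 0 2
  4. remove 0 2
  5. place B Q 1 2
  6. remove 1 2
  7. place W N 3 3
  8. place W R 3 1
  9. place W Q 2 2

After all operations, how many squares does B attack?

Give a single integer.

Answer: 0

Derivation:
Op 1: place WN@(2,1)
Op 2: remove (2,1)
Op 3: place WQ@(0,2)
Op 4: remove (0,2)
Op 5: place BQ@(1,2)
Op 6: remove (1,2)
Op 7: place WN@(3,3)
Op 8: place WR@(3,1)
Op 9: place WQ@(2,2)
Per-piece attacks for B:
Union (0 distinct): (none)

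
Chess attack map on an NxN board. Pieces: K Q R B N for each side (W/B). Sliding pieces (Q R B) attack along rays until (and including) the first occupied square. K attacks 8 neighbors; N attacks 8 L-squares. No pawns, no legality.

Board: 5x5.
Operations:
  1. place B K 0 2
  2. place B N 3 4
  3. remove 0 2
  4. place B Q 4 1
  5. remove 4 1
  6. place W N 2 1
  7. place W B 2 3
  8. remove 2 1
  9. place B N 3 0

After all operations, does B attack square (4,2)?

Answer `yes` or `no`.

Answer: yes

Derivation:
Op 1: place BK@(0,2)
Op 2: place BN@(3,4)
Op 3: remove (0,2)
Op 4: place BQ@(4,1)
Op 5: remove (4,1)
Op 6: place WN@(2,1)
Op 7: place WB@(2,3)
Op 8: remove (2,1)
Op 9: place BN@(3,0)
Per-piece attacks for B:
  BN@(3,0): attacks (4,2) (2,2) (1,1)
  BN@(3,4): attacks (4,2) (2,2) (1,3)
B attacks (4,2): yes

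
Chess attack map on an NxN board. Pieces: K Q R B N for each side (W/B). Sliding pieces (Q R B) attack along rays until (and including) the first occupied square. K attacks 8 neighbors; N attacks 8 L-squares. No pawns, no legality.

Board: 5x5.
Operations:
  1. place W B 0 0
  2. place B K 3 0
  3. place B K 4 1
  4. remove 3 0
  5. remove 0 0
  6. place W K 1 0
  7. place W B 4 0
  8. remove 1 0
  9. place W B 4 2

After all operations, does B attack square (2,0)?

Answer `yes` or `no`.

Answer: no

Derivation:
Op 1: place WB@(0,0)
Op 2: place BK@(3,0)
Op 3: place BK@(4,1)
Op 4: remove (3,0)
Op 5: remove (0,0)
Op 6: place WK@(1,0)
Op 7: place WB@(4,0)
Op 8: remove (1,0)
Op 9: place WB@(4,2)
Per-piece attacks for B:
  BK@(4,1): attacks (4,2) (4,0) (3,1) (3,2) (3,0)
B attacks (2,0): no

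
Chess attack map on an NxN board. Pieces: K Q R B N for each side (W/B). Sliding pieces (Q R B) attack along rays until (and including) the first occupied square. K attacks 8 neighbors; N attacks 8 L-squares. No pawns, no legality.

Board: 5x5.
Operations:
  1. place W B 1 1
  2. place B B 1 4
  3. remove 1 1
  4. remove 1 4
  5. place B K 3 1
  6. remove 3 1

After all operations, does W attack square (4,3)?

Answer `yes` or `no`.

Op 1: place WB@(1,1)
Op 2: place BB@(1,4)
Op 3: remove (1,1)
Op 4: remove (1,4)
Op 5: place BK@(3,1)
Op 6: remove (3,1)
Per-piece attacks for W:
W attacks (4,3): no

Answer: no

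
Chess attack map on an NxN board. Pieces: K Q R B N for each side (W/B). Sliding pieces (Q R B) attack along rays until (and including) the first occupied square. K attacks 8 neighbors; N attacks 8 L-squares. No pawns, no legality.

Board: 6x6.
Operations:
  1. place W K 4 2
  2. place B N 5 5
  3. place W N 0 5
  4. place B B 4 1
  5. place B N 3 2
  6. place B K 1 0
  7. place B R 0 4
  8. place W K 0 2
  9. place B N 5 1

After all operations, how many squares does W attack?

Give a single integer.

Answer: 14

Derivation:
Op 1: place WK@(4,2)
Op 2: place BN@(5,5)
Op 3: place WN@(0,5)
Op 4: place BB@(4,1)
Op 5: place BN@(3,2)
Op 6: place BK@(1,0)
Op 7: place BR@(0,4)
Op 8: place WK@(0,2)
Op 9: place BN@(5,1)
Per-piece attacks for W:
  WK@(0,2): attacks (0,3) (0,1) (1,2) (1,3) (1,1)
  WN@(0,5): attacks (1,3) (2,4)
  WK@(4,2): attacks (4,3) (4,1) (5,2) (3,2) (5,3) (5,1) (3,3) (3,1)
Union (14 distinct): (0,1) (0,3) (1,1) (1,2) (1,3) (2,4) (3,1) (3,2) (3,3) (4,1) (4,3) (5,1) (5,2) (5,3)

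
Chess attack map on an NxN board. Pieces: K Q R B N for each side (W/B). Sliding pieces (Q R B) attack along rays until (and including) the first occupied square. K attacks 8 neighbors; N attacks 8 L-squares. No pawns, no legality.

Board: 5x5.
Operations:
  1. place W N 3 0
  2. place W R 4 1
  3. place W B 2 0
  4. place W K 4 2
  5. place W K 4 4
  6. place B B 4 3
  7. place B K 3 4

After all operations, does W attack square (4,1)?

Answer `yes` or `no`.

Op 1: place WN@(3,0)
Op 2: place WR@(4,1)
Op 3: place WB@(2,0)
Op 4: place WK@(4,2)
Op 5: place WK@(4,4)
Op 6: place BB@(4,3)
Op 7: place BK@(3,4)
Per-piece attacks for W:
  WB@(2,0): attacks (3,1) (4,2) (1,1) (0,2) [ray(1,1) blocked at (4,2)]
  WN@(3,0): attacks (4,2) (2,2) (1,1)
  WR@(4,1): attacks (4,2) (4,0) (3,1) (2,1) (1,1) (0,1) [ray(0,1) blocked at (4,2)]
  WK@(4,2): attacks (4,3) (4,1) (3,2) (3,3) (3,1)
  WK@(4,4): attacks (4,3) (3,4) (3,3)
W attacks (4,1): yes

Answer: yes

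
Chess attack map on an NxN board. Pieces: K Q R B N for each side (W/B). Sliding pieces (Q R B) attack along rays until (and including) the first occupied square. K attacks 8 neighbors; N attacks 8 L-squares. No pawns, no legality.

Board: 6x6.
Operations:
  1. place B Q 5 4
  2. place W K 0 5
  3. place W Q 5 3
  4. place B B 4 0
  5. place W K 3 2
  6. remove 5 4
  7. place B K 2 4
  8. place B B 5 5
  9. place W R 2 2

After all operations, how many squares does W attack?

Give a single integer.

Op 1: place BQ@(5,4)
Op 2: place WK@(0,5)
Op 3: place WQ@(5,3)
Op 4: place BB@(4,0)
Op 5: place WK@(3,2)
Op 6: remove (5,4)
Op 7: place BK@(2,4)
Op 8: place BB@(5,5)
Op 9: place WR@(2,2)
Per-piece attacks for W:
  WK@(0,5): attacks (0,4) (1,5) (1,4)
  WR@(2,2): attacks (2,3) (2,4) (2,1) (2,0) (3,2) (1,2) (0,2) [ray(0,1) blocked at (2,4); ray(1,0) blocked at (3,2)]
  WK@(3,2): attacks (3,3) (3,1) (4,2) (2,2) (4,3) (4,1) (2,3) (2,1)
  WQ@(5,3): attacks (5,4) (5,5) (5,2) (5,1) (5,0) (4,3) (3,3) (2,3) (1,3) (0,3) (4,4) (3,5) (4,2) (3,1) (2,0) [ray(0,1) blocked at (5,5)]
Union (25 distinct): (0,2) (0,3) (0,4) (1,2) (1,3) (1,4) (1,5) (2,0) (2,1) (2,2) (2,3) (2,4) (3,1) (3,2) (3,3) (3,5) (4,1) (4,2) (4,3) (4,4) (5,0) (5,1) (5,2) (5,4) (5,5)

Answer: 25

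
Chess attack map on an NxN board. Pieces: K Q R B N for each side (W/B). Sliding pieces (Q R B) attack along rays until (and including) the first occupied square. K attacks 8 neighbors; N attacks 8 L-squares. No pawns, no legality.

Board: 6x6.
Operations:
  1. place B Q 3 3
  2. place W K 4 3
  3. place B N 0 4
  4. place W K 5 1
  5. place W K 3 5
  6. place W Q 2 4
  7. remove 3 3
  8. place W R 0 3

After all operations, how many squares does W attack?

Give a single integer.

Answer: 28

Derivation:
Op 1: place BQ@(3,3)
Op 2: place WK@(4,3)
Op 3: place BN@(0,4)
Op 4: place WK@(5,1)
Op 5: place WK@(3,5)
Op 6: place WQ@(2,4)
Op 7: remove (3,3)
Op 8: place WR@(0,3)
Per-piece attacks for W:
  WR@(0,3): attacks (0,4) (0,2) (0,1) (0,0) (1,3) (2,3) (3,3) (4,3) [ray(0,1) blocked at (0,4); ray(1,0) blocked at (4,3)]
  WQ@(2,4): attacks (2,5) (2,3) (2,2) (2,1) (2,0) (3,4) (4,4) (5,4) (1,4) (0,4) (3,5) (3,3) (4,2) (5,1) (1,5) (1,3) (0,2) [ray(-1,0) blocked at (0,4); ray(1,1) blocked at (3,5); ray(1,-1) blocked at (5,1)]
  WK@(3,5): attacks (3,4) (4,5) (2,5) (4,4) (2,4)
  WK@(4,3): attacks (4,4) (4,2) (5,3) (3,3) (5,4) (5,2) (3,4) (3,2)
  WK@(5,1): attacks (5,2) (5,0) (4,1) (4,2) (4,0)
Union (28 distinct): (0,0) (0,1) (0,2) (0,4) (1,3) (1,4) (1,5) (2,0) (2,1) (2,2) (2,3) (2,4) (2,5) (3,2) (3,3) (3,4) (3,5) (4,0) (4,1) (4,2) (4,3) (4,4) (4,5) (5,0) (5,1) (5,2) (5,3) (5,4)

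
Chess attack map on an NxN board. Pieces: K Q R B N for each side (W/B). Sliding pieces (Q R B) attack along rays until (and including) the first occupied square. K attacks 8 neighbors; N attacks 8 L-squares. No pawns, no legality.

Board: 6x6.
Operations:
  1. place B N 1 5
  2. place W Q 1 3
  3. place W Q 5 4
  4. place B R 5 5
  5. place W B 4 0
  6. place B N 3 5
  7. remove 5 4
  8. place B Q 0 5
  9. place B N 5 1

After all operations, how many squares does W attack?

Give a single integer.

Op 1: place BN@(1,5)
Op 2: place WQ@(1,3)
Op 3: place WQ@(5,4)
Op 4: place BR@(5,5)
Op 5: place WB@(4,0)
Op 6: place BN@(3,5)
Op 7: remove (5,4)
Op 8: place BQ@(0,5)
Op 9: place BN@(5,1)
Per-piece attacks for W:
  WQ@(1,3): attacks (1,4) (1,5) (1,2) (1,1) (1,0) (2,3) (3,3) (4,3) (5,3) (0,3) (2,4) (3,5) (2,2) (3,1) (4,0) (0,4) (0,2) [ray(0,1) blocked at (1,5); ray(1,1) blocked at (3,5); ray(1,-1) blocked at (4,0)]
  WB@(4,0): attacks (5,1) (3,1) (2,2) (1,3) [ray(1,1) blocked at (5,1); ray(-1,1) blocked at (1,3)]
Union (19 distinct): (0,2) (0,3) (0,4) (1,0) (1,1) (1,2) (1,3) (1,4) (1,5) (2,2) (2,3) (2,4) (3,1) (3,3) (3,5) (4,0) (4,3) (5,1) (5,3)

Answer: 19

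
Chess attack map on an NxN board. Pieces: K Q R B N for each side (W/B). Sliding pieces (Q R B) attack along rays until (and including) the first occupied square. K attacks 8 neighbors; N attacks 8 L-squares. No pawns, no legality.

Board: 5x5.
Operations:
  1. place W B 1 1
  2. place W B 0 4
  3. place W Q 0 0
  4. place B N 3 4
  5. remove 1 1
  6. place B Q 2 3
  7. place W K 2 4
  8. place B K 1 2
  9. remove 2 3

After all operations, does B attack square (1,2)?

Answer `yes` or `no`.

Op 1: place WB@(1,1)
Op 2: place WB@(0,4)
Op 3: place WQ@(0,0)
Op 4: place BN@(3,4)
Op 5: remove (1,1)
Op 6: place BQ@(2,3)
Op 7: place WK@(2,4)
Op 8: place BK@(1,2)
Op 9: remove (2,3)
Per-piece attacks for B:
  BK@(1,2): attacks (1,3) (1,1) (2,2) (0,2) (2,3) (2,1) (0,3) (0,1)
  BN@(3,4): attacks (4,2) (2,2) (1,3)
B attacks (1,2): no

Answer: no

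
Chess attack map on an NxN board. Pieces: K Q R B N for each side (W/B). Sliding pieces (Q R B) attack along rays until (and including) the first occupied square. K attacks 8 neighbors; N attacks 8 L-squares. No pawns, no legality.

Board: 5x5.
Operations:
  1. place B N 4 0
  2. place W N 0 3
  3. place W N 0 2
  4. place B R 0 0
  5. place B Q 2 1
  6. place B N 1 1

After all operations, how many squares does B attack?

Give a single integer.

Answer: 17

Derivation:
Op 1: place BN@(4,0)
Op 2: place WN@(0,3)
Op 3: place WN@(0,2)
Op 4: place BR@(0,0)
Op 5: place BQ@(2,1)
Op 6: place BN@(1,1)
Per-piece attacks for B:
  BR@(0,0): attacks (0,1) (0,2) (1,0) (2,0) (3,0) (4,0) [ray(0,1) blocked at (0,2); ray(1,0) blocked at (4,0)]
  BN@(1,1): attacks (2,3) (3,2) (0,3) (3,0)
  BQ@(2,1): attacks (2,2) (2,3) (2,4) (2,0) (3,1) (4,1) (1,1) (3,2) (4,3) (3,0) (1,2) (0,3) (1,0) [ray(-1,0) blocked at (1,1); ray(-1,1) blocked at (0,3)]
  BN@(4,0): attacks (3,2) (2,1)
Union (17 distinct): (0,1) (0,2) (0,3) (1,0) (1,1) (1,2) (2,0) (2,1) (2,2) (2,3) (2,4) (3,0) (3,1) (3,2) (4,0) (4,1) (4,3)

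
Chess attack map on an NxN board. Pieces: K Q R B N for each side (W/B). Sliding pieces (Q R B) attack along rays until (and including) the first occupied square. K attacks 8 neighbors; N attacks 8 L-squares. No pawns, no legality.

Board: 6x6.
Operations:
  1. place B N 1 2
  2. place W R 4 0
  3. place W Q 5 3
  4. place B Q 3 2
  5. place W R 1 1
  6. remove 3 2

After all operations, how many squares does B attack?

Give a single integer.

Op 1: place BN@(1,2)
Op 2: place WR@(4,0)
Op 3: place WQ@(5,3)
Op 4: place BQ@(3,2)
Op 5: place WR@(1,1)
Op 6: remove (3,2)
Per-piece attacks for B:
  BN@(1,2): attacks (2,4) (3,3) (0,4) (2,0) (3,1) (0,0)
Union (6 distinct): (0,0) (0,4) (2,0) (2,4) (3,1) (3,3)

Answer: 6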